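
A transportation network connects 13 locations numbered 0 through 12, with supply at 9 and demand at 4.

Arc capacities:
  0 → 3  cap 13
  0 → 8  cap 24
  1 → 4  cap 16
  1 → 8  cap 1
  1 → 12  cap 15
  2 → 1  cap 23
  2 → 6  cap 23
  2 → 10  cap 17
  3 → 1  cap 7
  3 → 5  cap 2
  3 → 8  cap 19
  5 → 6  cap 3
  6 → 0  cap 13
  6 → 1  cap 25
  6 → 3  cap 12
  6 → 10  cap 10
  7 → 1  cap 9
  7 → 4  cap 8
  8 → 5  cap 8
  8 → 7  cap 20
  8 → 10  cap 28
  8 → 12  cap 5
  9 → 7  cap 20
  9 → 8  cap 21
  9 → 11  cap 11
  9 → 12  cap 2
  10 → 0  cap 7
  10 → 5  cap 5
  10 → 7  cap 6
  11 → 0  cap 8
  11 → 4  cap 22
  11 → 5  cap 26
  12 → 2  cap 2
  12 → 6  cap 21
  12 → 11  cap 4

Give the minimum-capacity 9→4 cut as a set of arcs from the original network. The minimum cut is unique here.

Min-cut arcs: {(1,4), (7,4), (9,11), (12,11)} (total capacity 39)

augment #1: 9→7→4 push 8
augment #2: 9→11→4 push 11
augment #3: 9→7→1→4 push 9
augment #4: 9→12→11→4 push 2
augment #5: 9→8→12→11→4 push 2
augment #6: 9→8→5→6→1→4 push 3
augment #7: 9→8→12→2→1→4 push 2
augment #8: 9→8→12→6→1→4 push 1
augment #9: 9→8→10→0→3→1→4 push 1
max flow = 39; residual-reachable set from 9 gives S-side
cut edges (S→T): {(1,4), (7,4), (9,11), (12,11)} total cap 39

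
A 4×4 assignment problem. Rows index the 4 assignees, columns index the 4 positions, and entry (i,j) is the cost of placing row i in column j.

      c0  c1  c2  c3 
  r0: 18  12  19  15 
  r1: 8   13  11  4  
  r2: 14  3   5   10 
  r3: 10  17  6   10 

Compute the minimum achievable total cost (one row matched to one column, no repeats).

one of 2 optimal assignments: row0→col0 (cost 18), row1→col3 (cost 4), row2→col1 (cost 3), row3→col2 (cost 6)
total = 18 + 4 + 3 + 6 = 31

Minimum assignment cost: 31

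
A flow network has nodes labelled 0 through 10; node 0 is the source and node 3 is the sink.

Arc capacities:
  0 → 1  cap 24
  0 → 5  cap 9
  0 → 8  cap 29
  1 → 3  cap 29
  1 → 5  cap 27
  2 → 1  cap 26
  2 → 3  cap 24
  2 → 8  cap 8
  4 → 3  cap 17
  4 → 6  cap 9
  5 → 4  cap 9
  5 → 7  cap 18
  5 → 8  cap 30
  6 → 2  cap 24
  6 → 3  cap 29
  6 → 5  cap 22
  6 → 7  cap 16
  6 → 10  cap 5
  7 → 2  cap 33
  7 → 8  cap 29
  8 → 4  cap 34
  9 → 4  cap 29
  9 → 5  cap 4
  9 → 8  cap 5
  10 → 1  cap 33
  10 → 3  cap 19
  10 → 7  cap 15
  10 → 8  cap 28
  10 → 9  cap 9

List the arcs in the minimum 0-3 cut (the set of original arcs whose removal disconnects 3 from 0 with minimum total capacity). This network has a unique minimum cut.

Min-cut arcs: {(0,1), (0,5), (4,3), (4,6)} (total capacity 59)

augment #1: 0→1→3 push 24
augment #2: 0→5→4→3 push 9
augment #3: 0→8→4→3 push 8
augment #4: 0→8→4→6→3 push 9
augment #5: 0→8→4→5→7→2→3 push 9
max flow = 59; residual-reachable set from 0 gives S-side
cut edges (S→T): {(0,1), (0,5), (4,3), (4,6)} total cap 59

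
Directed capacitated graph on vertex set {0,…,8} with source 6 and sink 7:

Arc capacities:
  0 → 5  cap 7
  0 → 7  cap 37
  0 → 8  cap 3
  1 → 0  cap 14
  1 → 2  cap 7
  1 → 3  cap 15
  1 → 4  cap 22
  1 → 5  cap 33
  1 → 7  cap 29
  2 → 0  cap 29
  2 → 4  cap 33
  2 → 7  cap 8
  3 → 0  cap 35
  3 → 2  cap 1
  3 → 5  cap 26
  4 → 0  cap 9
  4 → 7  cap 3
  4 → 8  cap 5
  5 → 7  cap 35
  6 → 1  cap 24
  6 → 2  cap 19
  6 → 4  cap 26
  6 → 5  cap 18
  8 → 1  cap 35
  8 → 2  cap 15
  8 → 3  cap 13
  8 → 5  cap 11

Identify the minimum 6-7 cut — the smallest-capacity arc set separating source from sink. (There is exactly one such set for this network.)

Min-cut arcs: {(4,0), (4,7), (4,8), (6,1), (6,2), (6,5)} (total capacity 78)

augment #1: 6→1→7 push 24
augment #2: 6→2→7 push 8
augment #3: 6→4→7 push 3
augment #4: 6→5→7 push 18
augment #5: 6→2→0→7 push 11
augment #6: 6→4→0→7 push 9
augment #7: 6→4→8→1→7 push 5
max flow = 78; residual-reachable set from 6 gives S-side
cut edges (S→T): {(4,0), (4,7), (4,8), (6,1), (6,2), (6,5)} total cap 78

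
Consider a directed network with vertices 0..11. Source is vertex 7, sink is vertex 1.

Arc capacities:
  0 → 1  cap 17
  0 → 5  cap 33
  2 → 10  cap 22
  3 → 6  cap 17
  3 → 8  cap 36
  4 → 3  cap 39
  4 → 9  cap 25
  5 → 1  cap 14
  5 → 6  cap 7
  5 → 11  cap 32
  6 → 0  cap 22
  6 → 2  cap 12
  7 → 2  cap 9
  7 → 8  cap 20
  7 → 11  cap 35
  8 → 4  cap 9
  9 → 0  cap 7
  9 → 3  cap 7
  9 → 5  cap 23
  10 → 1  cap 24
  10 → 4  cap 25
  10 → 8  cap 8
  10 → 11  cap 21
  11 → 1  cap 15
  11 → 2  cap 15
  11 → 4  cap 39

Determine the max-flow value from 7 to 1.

augment #1: 7→11→1 bottleneck 15, total now 15
augment #2: 7→2→10→1 bottleneck 9, total now 24
augment #3: 7→11→2→10→1 bottleneck 13, total now 37
augment #4: 7→8→4→9→0→1 bottleneck 7, total now 44
augment #5: 7→8→4→9→5→1 bottleneck 2, total now 46
augment #6: 7→11→4→9→5→1 bottleneck 7, total now 53

Maximum flow value: 53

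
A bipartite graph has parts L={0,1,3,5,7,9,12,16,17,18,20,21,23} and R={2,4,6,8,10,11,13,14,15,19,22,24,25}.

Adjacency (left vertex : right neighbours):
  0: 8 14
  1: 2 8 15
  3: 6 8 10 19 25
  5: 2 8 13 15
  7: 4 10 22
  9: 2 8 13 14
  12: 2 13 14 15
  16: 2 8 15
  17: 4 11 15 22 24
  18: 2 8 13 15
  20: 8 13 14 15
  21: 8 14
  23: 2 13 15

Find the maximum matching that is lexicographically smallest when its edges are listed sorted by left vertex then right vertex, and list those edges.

Lex-smallest maximum matching: {(0,8), (1,2), (3,6), (5,13), (7,4), (9,14), (12,15), (17,11)}

|M| = 8 (so the lex-smallest maximum matching has 8 edges)
process left vertices in ascending order; for each, take the smallest-labelled available neighbour that still permits 8 edges overall, or leave it unmatched if none does
lex-smallest matching: {0-8, 1-2, 3-6, 5-13, 7-4, 9-14, 12-15, 17-11}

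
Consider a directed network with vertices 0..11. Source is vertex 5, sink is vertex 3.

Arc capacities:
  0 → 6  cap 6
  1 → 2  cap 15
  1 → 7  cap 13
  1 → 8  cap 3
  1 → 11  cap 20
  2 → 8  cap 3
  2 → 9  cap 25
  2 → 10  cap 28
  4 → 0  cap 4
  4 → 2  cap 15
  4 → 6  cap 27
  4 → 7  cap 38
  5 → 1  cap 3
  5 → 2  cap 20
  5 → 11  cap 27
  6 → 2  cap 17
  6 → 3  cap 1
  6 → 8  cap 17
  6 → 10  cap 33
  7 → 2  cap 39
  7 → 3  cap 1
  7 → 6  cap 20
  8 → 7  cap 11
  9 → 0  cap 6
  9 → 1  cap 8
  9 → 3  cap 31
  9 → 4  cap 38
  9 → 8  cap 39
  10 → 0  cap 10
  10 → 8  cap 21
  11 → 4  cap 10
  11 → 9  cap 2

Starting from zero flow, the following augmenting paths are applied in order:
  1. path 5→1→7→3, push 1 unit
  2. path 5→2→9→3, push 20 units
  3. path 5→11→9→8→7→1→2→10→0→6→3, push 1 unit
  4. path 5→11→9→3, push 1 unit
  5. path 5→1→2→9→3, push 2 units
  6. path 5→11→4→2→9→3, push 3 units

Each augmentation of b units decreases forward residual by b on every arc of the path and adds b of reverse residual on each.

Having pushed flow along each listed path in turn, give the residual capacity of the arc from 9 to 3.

after path 1 (5→1→7→3, push 1): res(9,3)=31
after path 2 (5→2→9→3, push 20): res(9,3)=11
after path 3 (5→11→9→8→7→1→2→10→0→6→3, push 1): res(9,3)=11
after path 4 (5→11→9→3, push 1): res(9,3)=10
after path 5 (5→1→2→9→3, push 2): res(9,3)=8
after path 6 (5→11→4→2→9→3, push 3): res(9,3)=5

Residual capacity of (9,3): 5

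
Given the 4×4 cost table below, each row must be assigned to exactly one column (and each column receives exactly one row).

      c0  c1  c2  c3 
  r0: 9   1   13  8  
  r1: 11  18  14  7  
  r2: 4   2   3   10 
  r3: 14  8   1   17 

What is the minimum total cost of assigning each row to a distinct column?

optimal assignment: row0→col1 (cost 1), row1→col3 (cost 7), row2→col0 (cost 4), row3→col2 (cost 1)
total = 1 + 7 + 4 + 1 = 13

Minimum assignment cost: 13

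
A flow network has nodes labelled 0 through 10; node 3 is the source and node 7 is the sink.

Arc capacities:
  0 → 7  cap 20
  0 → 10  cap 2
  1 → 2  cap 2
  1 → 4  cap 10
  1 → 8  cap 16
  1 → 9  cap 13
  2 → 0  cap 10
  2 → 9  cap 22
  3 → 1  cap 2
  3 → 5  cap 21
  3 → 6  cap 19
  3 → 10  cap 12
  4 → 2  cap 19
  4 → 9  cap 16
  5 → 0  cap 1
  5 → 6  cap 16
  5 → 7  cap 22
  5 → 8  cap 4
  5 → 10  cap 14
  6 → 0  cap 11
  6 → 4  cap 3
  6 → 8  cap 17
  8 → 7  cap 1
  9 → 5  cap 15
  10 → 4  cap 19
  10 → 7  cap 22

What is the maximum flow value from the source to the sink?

augment #1: 3→5→7 bottleneck 21, total now 21
augment #2: 3→10→7 bottleneck 12, total now 33
augment #3: 3→1→8→7 bottleneck 1, total now 34
augment #4: 3→6→0→7 bottleneck 11, total now 45
augment #5: 3→1→2→0→7 bottleneck 1, total now 46
augment #6: 3→6→4→2→0→7 bottleneck 3, total now 49
augment #7: 3→6→8→1→2→0→7 bottleneck 1, total now 50

Maximum flow value: 50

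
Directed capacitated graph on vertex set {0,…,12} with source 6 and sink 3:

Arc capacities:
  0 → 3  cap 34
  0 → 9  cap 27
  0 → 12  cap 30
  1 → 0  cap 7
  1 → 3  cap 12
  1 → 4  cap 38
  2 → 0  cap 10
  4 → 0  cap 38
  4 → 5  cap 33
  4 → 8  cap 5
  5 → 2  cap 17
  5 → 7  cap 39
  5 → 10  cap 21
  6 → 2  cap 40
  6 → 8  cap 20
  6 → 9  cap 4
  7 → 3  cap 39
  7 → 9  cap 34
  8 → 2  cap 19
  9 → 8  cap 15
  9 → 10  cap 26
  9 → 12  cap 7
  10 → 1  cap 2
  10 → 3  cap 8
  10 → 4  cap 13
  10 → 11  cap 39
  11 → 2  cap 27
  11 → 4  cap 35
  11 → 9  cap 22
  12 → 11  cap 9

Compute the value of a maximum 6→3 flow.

augment #1: 6→2→0→3 bottleneck 10, total now 10
augment #2: 6→9→10→3 bottleneck 4, total now 14

Maximum flow value: 14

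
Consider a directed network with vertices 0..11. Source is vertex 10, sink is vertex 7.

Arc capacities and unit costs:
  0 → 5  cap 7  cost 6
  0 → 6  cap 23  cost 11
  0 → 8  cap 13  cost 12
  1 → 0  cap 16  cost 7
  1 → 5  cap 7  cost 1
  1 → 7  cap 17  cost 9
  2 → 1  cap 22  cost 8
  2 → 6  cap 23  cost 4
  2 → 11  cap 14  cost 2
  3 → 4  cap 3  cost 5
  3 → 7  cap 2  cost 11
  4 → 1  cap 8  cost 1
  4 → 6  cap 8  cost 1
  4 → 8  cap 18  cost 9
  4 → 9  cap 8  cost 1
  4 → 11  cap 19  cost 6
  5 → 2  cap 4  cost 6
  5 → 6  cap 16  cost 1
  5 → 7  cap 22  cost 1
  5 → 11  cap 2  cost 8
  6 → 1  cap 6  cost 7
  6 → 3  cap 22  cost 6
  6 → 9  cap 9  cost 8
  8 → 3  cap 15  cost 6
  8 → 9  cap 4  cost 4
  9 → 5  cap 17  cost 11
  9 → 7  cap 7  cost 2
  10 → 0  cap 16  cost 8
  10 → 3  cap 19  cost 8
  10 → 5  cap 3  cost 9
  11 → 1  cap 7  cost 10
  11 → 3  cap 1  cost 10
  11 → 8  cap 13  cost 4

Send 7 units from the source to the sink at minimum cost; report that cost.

Minimum cost for 7 units: 90

shortest-cost path #1: 10→5→7 push 3 @ unit cost 10 (adds 30)
shortest-cost path #2: 10→0→5→7 push 4 @ unit cost 15 (adds 60)
total cost = 90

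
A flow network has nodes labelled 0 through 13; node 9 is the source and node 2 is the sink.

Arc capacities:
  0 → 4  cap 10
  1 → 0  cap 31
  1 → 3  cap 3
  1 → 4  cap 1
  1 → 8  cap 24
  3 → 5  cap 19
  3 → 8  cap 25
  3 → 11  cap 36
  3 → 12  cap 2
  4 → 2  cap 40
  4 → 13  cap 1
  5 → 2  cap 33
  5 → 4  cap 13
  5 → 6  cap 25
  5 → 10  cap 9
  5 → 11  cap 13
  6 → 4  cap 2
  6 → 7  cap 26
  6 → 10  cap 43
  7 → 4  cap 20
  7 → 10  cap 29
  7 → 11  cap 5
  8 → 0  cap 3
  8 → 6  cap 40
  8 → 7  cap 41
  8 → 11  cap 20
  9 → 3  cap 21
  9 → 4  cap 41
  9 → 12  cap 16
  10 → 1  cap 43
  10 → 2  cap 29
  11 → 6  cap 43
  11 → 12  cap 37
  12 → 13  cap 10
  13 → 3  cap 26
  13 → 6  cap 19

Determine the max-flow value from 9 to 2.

augment #1: 9→4→2 bottleneck 40, total now 40
augment #2: 9→3→5→2 bottleneck 19, total now 59
augment #3: 9→3→8→6→10→2 bottleneck 2, total now 61
augment #4: 9→4→13→6→10→2 bottleneck 1, total now 62
augment #5: 9→12→13→6→10→2 bottleneck 10, total now 72

Maximum flow value: 72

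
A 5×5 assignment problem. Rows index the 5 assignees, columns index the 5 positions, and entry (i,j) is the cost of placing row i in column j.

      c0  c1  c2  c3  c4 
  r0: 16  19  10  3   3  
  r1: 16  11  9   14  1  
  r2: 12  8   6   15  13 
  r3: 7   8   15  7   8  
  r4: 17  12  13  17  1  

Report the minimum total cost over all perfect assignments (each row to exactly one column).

one of 2 optimal assignments: row0→col3 (cost 3), row1→col1 (cost 11), row2→col2 (cost 6), row3→col0 (cost 7), row4→col4 (cost 1)
total = 3 + 11 + 6 + 7 + 1 = 28

Minimum assignment cost: 28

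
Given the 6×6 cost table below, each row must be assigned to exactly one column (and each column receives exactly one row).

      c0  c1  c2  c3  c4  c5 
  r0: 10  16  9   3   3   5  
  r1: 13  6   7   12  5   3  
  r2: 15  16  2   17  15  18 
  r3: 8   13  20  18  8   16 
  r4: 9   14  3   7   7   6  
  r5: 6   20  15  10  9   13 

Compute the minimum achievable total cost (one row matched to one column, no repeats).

Minimum assignment cost: 31

optimal assignment: row0→col3 (cost 3), row1→col1 (cost 6), row2→col2 (cost 2), row3→col4 (cost 8), row4→col5 (cost 6), row5→col0 (cost 6)
total = 3 + 6 + 2 + 8 + 6 + 6 = 31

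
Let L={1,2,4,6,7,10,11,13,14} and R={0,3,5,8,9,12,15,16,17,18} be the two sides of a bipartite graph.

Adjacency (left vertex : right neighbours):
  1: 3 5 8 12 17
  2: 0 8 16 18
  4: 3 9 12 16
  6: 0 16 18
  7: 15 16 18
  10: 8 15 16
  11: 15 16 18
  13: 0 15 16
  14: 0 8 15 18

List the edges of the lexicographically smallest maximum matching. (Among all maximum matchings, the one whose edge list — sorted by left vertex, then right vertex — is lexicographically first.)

|M| = 7 (so the lex-smallest maximum matching has 7 edges)
process left vertices in ascending order; for each, take the smallest-labelled available neighbour that still permits 7 edges overall, or leave it unmatched if none does
lex-smallest matching: {1-3, 2-0, 4-9, 6-16, 7-15, 10-8, 11-18}

Lex-smallest maximum matching: {(1,3), (2,0), (4,9), (6,16), (7,15), (10,8), (11,18)}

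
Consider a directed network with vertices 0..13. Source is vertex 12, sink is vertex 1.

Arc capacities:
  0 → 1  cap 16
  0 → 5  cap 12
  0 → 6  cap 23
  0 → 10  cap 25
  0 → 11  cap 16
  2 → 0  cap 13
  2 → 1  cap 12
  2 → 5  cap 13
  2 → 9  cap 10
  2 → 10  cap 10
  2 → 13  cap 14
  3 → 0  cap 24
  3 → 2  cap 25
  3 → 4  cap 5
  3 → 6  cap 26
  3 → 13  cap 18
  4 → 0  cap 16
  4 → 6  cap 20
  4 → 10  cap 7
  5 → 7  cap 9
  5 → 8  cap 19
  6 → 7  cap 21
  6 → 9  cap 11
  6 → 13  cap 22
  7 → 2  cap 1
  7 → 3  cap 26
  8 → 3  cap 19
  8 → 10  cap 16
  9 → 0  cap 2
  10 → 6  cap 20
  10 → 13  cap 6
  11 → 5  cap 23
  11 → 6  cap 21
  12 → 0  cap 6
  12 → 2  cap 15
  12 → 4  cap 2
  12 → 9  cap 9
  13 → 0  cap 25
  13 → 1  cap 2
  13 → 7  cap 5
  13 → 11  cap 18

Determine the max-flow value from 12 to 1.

Maximum flow value: 25

augment #1: 12→0→1 bottleneck 6, total now 6
augment #2: 12→2→1 bottleneck 12, total now 18
augment #3: 12→2→0→1 bottleneck 3, total now 21
augment #4: 12→4→0→1 bottleneck 2, total now 23
augment #5: 12→9→0→1 bottleneck 2, total now 25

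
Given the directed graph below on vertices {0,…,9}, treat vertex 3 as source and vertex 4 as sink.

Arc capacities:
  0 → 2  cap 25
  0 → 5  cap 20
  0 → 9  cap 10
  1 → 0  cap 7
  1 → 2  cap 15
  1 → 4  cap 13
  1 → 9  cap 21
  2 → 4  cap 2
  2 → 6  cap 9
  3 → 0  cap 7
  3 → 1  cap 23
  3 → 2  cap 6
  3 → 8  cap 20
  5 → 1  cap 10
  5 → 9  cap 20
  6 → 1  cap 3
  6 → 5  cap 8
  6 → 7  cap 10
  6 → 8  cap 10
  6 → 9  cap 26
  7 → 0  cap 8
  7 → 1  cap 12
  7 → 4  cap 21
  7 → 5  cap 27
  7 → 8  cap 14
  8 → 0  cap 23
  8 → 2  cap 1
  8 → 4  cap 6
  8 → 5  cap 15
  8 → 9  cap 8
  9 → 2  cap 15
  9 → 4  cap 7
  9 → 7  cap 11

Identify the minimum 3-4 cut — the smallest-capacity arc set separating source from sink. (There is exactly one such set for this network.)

Min-cut arcs: {(1,4), (2,4), (2,6), (8,4), (9,4), (9,7)} (total capacity 48)

augment #1: 3→1→4 push 13
augment #2: 3→2→4 push 2
augment #3: 3→8→4 push 6
augment #4: 3→0→9→4 push 7
augment #5: 3→1→9→7→4 push 10
augment #6: 3→2→6→7→4 push 4
augment #7: 3→8→9→7→4 push 1
augment #8: 3→8→2→6→7→4 push 1
augment #9: 3→8→0→2→6→7→4 push 4
max flow = 48; residual-reachable set from 3 gives S-side
cut edges (S→T): {(1,4), (2,4), (2,6), (8,4), (9,4), (9,7)} total cap 48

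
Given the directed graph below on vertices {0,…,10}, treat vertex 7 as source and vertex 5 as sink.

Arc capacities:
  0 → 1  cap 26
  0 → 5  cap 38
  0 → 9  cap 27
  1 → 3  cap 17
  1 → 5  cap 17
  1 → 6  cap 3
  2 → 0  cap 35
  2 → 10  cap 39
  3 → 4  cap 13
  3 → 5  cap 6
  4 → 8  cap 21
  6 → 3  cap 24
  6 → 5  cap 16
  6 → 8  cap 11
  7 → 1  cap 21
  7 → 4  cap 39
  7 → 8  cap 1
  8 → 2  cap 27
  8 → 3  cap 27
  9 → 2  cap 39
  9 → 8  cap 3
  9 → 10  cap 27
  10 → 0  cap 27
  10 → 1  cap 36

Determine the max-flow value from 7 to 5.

augment #1: 7→1→5 bottleneck 17, total now 17
augment #2: 7→1→3→5 bottleneck 4, total now 21
augment #3: 7→8→3→5 bottleneck 1, total now 22
augment #4: 7→4→8→3→5 bottleneck 1, total now 23
augment #5: 7→4→8→2→0→5 bottleneck 20, total now 43

Maximum flow value: 43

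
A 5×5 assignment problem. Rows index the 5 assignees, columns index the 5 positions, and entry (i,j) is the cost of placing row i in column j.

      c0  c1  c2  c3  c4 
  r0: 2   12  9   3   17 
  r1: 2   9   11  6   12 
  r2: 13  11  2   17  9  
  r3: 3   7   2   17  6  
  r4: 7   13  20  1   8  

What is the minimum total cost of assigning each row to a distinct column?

optimal assignment: row0→col0 (cost 2), row1→col1 (cost 9), row2→col2 (cost 2), row3→col4 (cost 6), row4→col3 (cost 1)
total = 2 + 9 + 2 + 6 + 1 = 20

Minimum assignment cost: 20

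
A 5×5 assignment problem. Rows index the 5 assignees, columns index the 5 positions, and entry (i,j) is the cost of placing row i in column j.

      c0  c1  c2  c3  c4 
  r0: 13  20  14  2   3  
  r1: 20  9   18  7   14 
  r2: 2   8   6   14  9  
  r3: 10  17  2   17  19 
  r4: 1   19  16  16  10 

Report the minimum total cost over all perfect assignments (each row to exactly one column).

Minimum assignment cost: 21

optimal assignment: row0→col4 (cost 3), row1→col3 (cost 7), row2→col1 (cost 8), row3→col2 (cost 2), row4→col0 (cost 1)
total = 3 + 7 + 8 + 2 + 1 = 21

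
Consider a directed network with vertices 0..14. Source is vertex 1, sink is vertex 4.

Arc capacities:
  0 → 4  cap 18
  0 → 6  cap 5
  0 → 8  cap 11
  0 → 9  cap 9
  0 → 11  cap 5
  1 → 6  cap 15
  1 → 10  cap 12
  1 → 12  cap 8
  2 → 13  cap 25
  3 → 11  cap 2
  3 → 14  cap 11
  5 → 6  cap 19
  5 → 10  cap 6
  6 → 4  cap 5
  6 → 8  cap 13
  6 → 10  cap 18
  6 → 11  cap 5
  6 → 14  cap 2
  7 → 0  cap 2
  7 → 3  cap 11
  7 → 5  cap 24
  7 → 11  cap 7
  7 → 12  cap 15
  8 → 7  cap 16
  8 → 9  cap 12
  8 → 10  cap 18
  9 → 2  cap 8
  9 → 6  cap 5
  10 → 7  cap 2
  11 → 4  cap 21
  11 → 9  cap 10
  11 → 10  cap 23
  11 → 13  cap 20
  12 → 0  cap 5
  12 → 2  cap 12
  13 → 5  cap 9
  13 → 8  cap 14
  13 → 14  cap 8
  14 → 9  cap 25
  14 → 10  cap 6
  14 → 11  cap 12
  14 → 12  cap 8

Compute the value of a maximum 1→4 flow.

augment #1: 1→6→4 bottleneck 5, total now 5
augment #2: 1→6→11→4 bottleneck 5, total now 10
augment #3: 1→12→0→4 bottleneck 5, total now 15
augment #4: 1→6→14→11→4 bottleneck 2, total now 17
augment #5: 1→10→7→0→4 bottleneck 2, total now 19
augment #6: 1→6→8→7→11→4 bottleneck 3, total now 22
augment #7: 1→12→2→13→14→11→4 bottleneck 3, total now 25

Maximum flow value: 25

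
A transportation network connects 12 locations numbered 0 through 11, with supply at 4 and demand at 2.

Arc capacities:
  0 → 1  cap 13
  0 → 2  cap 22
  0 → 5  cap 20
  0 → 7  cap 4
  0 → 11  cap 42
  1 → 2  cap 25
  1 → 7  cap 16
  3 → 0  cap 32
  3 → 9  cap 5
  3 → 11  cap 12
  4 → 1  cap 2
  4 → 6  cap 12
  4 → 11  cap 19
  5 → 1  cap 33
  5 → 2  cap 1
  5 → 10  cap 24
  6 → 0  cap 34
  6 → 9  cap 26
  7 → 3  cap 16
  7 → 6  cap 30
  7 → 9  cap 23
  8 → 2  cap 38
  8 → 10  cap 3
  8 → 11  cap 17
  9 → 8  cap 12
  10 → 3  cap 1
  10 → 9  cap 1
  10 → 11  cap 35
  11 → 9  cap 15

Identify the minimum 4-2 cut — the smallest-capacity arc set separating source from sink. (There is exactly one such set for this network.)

augment #1: 4→1→2 push 2
augment #2: 4→6→0→2 push 12
augment #3: 4→11→9→8→2 push 12
max flow = 26; residual-reachable set from 4 gives S-side
cut edges (S→T): {(4,1), (4,6), (9,8)} total cap 26

Min-cut arcs: {(4,1), (4,6), (9,8)} (total capacity 26)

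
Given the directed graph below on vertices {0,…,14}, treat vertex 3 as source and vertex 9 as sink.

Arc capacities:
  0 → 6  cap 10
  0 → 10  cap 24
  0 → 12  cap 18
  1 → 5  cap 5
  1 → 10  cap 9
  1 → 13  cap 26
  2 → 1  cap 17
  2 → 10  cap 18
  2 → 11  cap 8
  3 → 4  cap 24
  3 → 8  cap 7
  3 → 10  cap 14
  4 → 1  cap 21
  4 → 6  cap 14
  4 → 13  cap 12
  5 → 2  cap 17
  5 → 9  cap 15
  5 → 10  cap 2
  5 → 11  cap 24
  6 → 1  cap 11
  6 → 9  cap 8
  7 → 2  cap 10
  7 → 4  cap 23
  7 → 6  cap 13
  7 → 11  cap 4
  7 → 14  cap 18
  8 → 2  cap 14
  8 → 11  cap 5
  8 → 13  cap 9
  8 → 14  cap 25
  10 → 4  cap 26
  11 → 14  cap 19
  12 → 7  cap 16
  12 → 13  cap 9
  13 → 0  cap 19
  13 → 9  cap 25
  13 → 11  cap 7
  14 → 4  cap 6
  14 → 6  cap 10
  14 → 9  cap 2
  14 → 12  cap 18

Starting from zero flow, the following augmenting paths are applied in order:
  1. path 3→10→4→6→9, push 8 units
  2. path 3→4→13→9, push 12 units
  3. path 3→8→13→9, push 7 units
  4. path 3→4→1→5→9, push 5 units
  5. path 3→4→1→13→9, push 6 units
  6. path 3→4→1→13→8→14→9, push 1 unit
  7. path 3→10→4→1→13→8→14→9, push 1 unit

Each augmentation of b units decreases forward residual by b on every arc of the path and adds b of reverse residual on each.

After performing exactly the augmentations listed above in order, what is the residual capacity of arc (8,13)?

Residual capacity of (8,13): 4

after path 1 (3→10→4→6→9, push 8): res(8,13)=9
after path 2 (3→4→13→9, push 12): res(8,13)=9
after path 3 (3→8→13→9, push 7): res(8,13)=2
after path 4 (3→4→1→5→9, push 5): res(8,13)=2
after path 5 (3→4→1→13→9, push 6): res(8,13)=2
after path 6 (3→4→1→13→8→14→9, push 1): res(8,13)=3
after path 7 (3→10→4→1→13→8→14→9, push 1): res(8,13)=4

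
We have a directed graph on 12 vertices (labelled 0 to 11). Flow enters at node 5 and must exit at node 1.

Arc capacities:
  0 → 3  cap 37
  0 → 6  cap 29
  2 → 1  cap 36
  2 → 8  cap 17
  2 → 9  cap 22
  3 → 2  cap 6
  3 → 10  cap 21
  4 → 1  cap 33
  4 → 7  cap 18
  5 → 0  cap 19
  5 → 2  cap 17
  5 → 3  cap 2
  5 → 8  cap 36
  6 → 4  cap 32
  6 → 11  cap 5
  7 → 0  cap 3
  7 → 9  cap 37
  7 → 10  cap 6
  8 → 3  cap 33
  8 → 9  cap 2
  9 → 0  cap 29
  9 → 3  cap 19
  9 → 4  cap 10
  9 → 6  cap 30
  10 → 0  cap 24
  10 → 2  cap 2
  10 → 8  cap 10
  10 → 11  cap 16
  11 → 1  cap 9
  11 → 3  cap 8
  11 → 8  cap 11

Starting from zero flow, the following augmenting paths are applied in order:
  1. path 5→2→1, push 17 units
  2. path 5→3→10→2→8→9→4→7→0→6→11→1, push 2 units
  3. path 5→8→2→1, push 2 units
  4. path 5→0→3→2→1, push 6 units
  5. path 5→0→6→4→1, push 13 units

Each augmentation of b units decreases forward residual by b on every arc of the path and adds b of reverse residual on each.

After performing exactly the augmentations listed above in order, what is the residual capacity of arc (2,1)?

after path 1 (5→2→1, push 17): res(2,1)=19
after path 2 (5→3→10→2→8→9→4→7→0→6→11→1, push 2): res(2,1)=19
after path 3 (5→8→2→1, push 2): res(2,1)=17
after path 4 (5→0→3→2→1, push 6): res(2,1)=11
after path 5 (5→0→6→4→1, push 13): res(2,1)=11

Residual capacity of (2,1): 11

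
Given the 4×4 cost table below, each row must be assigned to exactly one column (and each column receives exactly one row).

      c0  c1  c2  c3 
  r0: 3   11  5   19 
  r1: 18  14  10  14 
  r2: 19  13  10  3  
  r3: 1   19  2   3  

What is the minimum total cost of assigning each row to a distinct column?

optimal assignment: row0→col0 (cost 3), row1→col1 (cost 14), row2→col3 (cost 3), row3→col2 (cost 2)
total = 3 + 14 + 3 + 2 = 22

Minimum assignment cost: 22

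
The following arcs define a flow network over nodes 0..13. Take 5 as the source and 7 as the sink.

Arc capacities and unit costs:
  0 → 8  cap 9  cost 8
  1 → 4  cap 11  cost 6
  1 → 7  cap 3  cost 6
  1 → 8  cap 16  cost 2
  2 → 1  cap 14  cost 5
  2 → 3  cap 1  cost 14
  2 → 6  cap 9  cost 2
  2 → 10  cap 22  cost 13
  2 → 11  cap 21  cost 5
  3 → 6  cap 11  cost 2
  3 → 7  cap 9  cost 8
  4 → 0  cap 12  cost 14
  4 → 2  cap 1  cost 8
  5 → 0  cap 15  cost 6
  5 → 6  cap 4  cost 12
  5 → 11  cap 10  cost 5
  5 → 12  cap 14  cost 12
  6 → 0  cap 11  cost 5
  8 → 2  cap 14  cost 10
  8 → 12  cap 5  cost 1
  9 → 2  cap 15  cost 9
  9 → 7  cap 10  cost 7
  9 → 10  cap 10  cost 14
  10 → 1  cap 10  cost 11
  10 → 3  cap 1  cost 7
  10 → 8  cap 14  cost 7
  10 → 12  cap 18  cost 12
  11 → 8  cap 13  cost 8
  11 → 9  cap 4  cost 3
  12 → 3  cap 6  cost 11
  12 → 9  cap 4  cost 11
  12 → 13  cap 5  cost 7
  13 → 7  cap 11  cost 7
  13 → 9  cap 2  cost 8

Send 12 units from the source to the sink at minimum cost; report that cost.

Minimum cost for 12 units: 280

shortest-cost path #1: 5→11→9→7 push 4 @ unit cost 15 (adds 60)
shortest-cost path #2: 5→12→13→7 push 5 @ unit cost 26 (adds 130)
shortest-cost path #3: 5→12→9→7 push 3 @ unit cost 30 (adds 90)
total cost = 280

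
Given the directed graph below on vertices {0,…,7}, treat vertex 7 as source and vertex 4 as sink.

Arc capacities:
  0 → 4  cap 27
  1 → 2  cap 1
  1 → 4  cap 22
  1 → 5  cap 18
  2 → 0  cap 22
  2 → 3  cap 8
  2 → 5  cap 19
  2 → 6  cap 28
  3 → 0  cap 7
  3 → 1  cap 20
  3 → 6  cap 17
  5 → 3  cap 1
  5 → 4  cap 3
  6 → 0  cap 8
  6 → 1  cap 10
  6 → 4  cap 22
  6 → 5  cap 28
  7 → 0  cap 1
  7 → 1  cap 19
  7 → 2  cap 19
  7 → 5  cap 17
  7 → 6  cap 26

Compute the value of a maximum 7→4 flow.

augment #1: 7→0→4 bottleneck 1, total now 1
augment #2: 7→1→4 bottleneck 19, total now 20
augment #3: 7→5→4 bottleneck 3, total now 23
augment #4: 7→6→4 bottleneck 22, total now 45
augment #5: 7→2→0→4 bottleneck 19, total now 64
augment #6: 7→6→0→4 bottleneck 4, total now 68
augment #7: 7→5→3→0→4 bottleneck 1, total now 69

Maximum flow value: 69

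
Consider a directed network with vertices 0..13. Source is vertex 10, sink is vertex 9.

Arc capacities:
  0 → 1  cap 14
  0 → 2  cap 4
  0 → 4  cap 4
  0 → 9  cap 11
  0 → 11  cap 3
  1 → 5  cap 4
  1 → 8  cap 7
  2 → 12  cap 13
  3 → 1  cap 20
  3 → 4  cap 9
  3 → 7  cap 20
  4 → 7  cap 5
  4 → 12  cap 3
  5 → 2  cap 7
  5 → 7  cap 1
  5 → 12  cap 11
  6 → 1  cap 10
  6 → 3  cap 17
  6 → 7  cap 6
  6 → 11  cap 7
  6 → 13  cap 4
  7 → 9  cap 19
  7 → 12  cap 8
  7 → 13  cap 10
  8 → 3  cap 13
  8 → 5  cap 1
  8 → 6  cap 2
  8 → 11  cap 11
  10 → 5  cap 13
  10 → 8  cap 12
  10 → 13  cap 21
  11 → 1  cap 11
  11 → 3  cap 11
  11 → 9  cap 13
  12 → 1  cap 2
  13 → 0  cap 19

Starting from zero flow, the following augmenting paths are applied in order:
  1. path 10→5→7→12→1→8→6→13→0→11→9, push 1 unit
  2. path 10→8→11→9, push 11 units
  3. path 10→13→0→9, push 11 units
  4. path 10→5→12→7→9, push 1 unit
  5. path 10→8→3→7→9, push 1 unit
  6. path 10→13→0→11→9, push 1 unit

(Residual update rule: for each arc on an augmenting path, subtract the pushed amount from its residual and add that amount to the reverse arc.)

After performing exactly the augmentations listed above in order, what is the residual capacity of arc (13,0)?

Residual capacity of (13,0): 6

after path 1 (10→5→7→12→1→8→6→13→0→11→9, push 1): res(13,0)=18
after path 2 (10→8→11→9, push 11): res(13,0)=18
after path 3 (10→13→0→9, push 11): res(13,0)=7
after path 4 (10→5→12→7→9, push 1): res(13,0)=7
after path 5 (10→8→3→7→9, push 1): res(13,0)=7
after path 6 (10→13→0→11→9, push 1): res(13,0)=6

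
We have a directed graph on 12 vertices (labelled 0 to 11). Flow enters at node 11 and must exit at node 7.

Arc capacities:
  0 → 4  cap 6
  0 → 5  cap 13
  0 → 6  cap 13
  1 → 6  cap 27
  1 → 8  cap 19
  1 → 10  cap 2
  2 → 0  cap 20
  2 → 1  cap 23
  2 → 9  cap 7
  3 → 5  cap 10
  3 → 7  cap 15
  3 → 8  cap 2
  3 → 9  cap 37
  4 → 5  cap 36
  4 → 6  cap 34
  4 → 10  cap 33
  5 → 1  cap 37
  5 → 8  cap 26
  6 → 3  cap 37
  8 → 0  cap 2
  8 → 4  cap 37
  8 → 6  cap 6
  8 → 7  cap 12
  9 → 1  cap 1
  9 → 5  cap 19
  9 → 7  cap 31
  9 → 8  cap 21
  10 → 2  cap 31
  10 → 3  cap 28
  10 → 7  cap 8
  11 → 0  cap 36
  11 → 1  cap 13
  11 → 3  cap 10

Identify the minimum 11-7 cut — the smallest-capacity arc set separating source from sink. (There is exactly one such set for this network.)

augment #1: 11→3→7 push 10
augment #2: 11→1→8→7 push 12
augment #3: 11→1→10→7 push 1
augment #4: 11→0→4→10→7 push 6
augment #5: 11→0→6→3→7 push 5
augment #6: 11→0→5→1→10→7 push 1
augment #7: 11→0→6→3→9→7 push 8
augment #8: 11→0→5→1→6→3→9→7 push 12
max flow = 55; residual-reachable set from 11 gives S-side
cut edges (S→T): {(0,4), (0,5), (0,6), (11,1), (11,3)} total cap 55

Min-cut arcs: {(0,4), (0,5), (0,6), (11,1), (11,3)} (total capacity 55)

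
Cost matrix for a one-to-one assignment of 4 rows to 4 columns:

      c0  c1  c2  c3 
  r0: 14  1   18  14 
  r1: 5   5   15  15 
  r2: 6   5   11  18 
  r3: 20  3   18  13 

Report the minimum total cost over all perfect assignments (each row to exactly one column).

Minimum assignment cost: 30

optimal assignment: row0→col1 (cost 1), row1→col0 (cost 5), row2→col2 (cost 11), row3→col3 (cost 13)
total = 1 + 5 + 11 + 13 = 30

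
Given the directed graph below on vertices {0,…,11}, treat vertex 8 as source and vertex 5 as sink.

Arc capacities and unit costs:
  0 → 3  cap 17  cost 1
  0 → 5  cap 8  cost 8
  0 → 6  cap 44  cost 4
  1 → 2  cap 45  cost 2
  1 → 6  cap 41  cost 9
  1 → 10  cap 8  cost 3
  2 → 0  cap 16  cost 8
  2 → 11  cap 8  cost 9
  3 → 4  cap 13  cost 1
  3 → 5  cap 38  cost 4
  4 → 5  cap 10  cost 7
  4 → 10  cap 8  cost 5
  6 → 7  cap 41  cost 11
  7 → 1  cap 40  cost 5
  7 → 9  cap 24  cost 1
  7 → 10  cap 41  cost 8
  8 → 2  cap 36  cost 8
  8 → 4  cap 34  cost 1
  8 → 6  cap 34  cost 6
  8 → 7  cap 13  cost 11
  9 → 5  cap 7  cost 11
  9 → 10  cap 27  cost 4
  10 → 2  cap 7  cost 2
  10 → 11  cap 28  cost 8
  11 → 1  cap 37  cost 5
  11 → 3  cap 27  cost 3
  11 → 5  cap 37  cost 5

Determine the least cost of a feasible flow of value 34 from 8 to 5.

Minimum cost for 34 units: 568

shortest-cost path #1: 8→4→5 push 10 @ unit cost 8 (adds 80)
shortest-cost path #2: 8→4→10→11→5 push 8 @ unit cost 19 (adds 152)
shortest-cost path #3: 8→2→0→3→5 push 16 @ unit cost 21 (adds 336)
total cost = 568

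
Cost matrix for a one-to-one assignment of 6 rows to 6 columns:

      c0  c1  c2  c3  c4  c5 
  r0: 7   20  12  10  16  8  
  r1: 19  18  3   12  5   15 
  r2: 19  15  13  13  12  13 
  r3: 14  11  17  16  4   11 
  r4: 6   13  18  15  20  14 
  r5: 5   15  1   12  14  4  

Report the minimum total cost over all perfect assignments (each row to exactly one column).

Minimum assignment cost: 42

optimal assignment: row0→col3 (cost 10), row1→col2 (cost 3), row2→col1 (cost 15), row3→col4 (cost 4), row4→col0 (cost 6), row5→col5 (cost 4)
total = 10 + 3 + 15 + 4 + 6 + 4 = 42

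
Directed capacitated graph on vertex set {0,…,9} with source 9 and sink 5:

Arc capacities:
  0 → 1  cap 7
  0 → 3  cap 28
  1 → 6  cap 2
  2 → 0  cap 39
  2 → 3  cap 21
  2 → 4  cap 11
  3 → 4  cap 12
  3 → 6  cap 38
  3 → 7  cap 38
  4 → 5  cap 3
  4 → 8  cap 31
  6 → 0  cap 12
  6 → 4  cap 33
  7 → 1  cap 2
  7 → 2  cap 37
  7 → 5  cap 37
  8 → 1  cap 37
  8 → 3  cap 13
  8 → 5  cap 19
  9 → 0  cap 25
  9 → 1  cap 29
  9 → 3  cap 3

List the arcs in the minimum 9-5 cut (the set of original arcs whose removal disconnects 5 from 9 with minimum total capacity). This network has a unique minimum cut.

Min-cut arcs: {(1,6), (9,0), (9,3)} (total capacity 30)

augment #1: 9→3→4→5 push 3
augment #2: 9→0→3→7→5 push 25
augment #3: 9→1→6→4→8→5 push 2
max flow = 30; residual-reachable set from 9 gives S-side
cut edges (S→T): {(1,6), (9,0), (9,3)} total cap 30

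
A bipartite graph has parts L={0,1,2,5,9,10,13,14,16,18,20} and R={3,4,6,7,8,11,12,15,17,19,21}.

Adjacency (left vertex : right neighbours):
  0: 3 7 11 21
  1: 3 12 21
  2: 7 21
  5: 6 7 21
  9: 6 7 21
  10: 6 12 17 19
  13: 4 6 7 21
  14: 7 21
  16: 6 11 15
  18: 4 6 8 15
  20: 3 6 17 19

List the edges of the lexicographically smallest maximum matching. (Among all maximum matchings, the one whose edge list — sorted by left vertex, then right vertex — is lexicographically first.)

Lex-smallest maximum matching: {(0,3), (1,12), (2,7), (5,6), (9,21), (10,17), (13,4), (16,11), (18,8), (20,19)}

|M| = 10 (so the lex-smallest maximum matching has 10 edges)
process left vertices in ascending order; for each, take the smallest-labelled available neighbour that still permits 10 edges overall, or leave it unmatched if none does
lex-smallest matching: {0-3, 1-12, 2-7, 5-6, 9-21, 10-17, 13-4, 16-11, 18-8, 20-19}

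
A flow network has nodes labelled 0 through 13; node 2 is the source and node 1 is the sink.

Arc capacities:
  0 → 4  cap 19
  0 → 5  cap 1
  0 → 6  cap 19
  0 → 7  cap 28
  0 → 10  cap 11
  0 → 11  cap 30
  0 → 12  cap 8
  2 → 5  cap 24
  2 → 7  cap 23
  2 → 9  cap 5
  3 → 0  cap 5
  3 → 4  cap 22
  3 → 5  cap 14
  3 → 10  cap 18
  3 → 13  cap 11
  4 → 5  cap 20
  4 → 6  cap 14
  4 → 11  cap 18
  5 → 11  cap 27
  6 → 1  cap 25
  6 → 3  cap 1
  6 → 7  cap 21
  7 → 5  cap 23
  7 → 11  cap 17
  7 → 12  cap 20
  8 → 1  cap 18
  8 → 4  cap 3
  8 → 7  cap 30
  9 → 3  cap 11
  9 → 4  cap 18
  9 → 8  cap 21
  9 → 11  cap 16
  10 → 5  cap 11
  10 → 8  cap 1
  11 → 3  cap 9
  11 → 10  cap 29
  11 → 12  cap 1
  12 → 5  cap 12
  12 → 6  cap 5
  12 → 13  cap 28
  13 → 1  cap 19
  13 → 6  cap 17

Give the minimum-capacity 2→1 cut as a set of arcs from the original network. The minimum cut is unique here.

augment #1: 2→9→8→1 push 5
augment #2: 2→7→12→6→1 push 5
augment #3: 2→7→12→13→1 push 15
augment #4: 2→5→11→3→13→1 push 4
augment #5: 2→5→11→10→8→1 push 1
augment #6: 2→5→11→3→0→6→1 push 5
augment #7: 2→5→11→12→13→6→1 push 1
max flow = 36; residual-reachable set from 2 gives S-side
cut edges (S→T): {(2,9), (7,12), (10,8), (11,3), (11,12)} total cap 36

Min-cut arcs: {(2,9), (7,12), (10,8), (11,3), (11,12)} (total capacity 36)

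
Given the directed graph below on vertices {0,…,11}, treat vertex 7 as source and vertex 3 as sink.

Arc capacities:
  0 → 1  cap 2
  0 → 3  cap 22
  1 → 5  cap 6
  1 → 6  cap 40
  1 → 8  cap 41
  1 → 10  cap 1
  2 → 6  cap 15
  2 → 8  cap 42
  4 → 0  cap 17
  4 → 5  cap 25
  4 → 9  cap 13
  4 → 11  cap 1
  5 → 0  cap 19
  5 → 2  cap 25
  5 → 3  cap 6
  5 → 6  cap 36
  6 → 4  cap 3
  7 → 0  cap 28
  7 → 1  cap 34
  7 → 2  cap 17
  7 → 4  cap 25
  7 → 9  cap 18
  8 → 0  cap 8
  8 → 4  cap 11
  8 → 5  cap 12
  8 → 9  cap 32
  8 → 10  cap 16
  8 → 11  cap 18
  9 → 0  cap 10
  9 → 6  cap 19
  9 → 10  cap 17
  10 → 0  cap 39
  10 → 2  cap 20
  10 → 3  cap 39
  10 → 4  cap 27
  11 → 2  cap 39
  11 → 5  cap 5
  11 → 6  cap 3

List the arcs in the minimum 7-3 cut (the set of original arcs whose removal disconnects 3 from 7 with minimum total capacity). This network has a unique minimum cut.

Min-cut arcs: {(0,3), (1,10), (5,3), (8,10), (9,10)} (total capacity 62)

augment #1: 7→0→3 push 22
augment #2: 7→1→5→3 push 6
augment #3: 7→1→10→3 push 1
augment #4: 7→9→10→3 push 17
augment #5: 7→1→8→10→3 push 16
max flow = 62; residual-reachable set from 7 gives S-side
cut edges (S→T): {(0,3), (1,10), (5,3), (8,10), (9,10)} total cap 62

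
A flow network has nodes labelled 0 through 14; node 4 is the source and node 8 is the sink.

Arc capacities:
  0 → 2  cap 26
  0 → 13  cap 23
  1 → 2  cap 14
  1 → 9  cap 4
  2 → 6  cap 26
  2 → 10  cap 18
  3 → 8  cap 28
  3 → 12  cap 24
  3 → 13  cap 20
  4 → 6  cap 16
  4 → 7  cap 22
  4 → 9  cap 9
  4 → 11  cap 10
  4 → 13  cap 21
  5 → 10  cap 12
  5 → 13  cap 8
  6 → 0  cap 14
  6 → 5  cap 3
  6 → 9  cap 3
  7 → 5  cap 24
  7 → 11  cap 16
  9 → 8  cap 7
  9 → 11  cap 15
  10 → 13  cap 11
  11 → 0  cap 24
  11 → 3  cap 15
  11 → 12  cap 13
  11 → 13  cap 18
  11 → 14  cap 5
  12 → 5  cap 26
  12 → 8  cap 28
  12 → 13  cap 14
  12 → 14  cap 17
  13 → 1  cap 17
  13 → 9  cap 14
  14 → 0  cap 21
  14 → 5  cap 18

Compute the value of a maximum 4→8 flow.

augment #1: 4→9→8 bottleneck 7, total now 7
augment #2: 4→11→3→8 bottleneck 10, total now 17
augment #3: 4→7→11→3→8 bottleneck 5, total now 22
augment #4: 4→7→11→12→8 bottleneck 11, total now 33
augment #5: 4→9→11→12→8 bottleneck 2, total now 35

Maximum flow value: 35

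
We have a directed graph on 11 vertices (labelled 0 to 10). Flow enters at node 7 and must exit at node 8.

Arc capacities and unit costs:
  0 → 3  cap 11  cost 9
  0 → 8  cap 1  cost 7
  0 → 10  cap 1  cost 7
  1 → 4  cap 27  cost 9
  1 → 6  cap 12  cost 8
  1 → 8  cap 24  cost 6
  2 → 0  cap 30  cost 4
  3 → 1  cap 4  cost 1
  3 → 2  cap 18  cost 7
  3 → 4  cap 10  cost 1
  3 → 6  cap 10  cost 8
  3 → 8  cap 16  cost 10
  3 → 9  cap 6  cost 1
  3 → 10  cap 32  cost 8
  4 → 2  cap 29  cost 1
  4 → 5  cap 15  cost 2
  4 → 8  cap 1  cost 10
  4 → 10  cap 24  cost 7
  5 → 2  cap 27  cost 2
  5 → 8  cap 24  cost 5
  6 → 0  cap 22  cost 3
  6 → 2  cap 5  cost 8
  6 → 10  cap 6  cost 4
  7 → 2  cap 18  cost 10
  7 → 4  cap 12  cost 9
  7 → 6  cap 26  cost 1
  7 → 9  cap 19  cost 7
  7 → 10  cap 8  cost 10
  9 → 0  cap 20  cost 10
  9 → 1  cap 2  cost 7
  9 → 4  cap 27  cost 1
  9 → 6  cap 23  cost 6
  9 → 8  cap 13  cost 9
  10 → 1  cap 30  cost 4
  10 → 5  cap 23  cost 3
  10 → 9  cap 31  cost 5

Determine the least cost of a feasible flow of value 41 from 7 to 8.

shortest-cost path #1: 7→6→0→8 push 1 @ unit cost 11 (adds 11)
shortest-cost path #2: 7→6→10→5→8 push 6 @ unit cost 13 (adds 78)
shortest-cost path #3: 7→9→4→5→8 push 15 @ unit cost 15 (adds 225)
shortest-cost path #4: 7→9→8 push 4 @ unit cost 16 (adds 64)
shortest-cost path #5: 7→4→9→8 push 9 @ unit cost 17 (adds 153)
shortest-cost path #6: 7→10→5→8 push 3 @ unit cost 18 (adds 54)
shortest-cost path #7: 7→4→8 push 1 @ unit cost 19 (adds 19)
shortest-cost path #8: 7→10→1→8 push 2 @ unit cost 20 (adds 40)
total cost = 644

Minimum cost for 41 units: 644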